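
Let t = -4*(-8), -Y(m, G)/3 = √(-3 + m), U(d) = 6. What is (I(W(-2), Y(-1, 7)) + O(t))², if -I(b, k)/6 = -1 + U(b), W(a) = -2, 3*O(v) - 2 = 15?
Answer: 5329/9 ≈ 592.11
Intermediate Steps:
Y(m, G) = -3*√(-3 + m)
t = 32
O(v) = 17/3 (O(v) = ⅔ + (⅓)*15 = ⅔ + 5 = 17/3)
I(b, k) = -30 (I(b, k) = -6*(-1 + 6) = -6*5 = -30)
(I(W(-2), Y(-1, 7)) + O(t))² = (-30 + 17/3)² = (-73/3)² = 5329/9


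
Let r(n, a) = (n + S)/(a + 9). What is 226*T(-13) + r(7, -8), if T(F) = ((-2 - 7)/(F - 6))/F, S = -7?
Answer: -2034/247 ≈ -8.2348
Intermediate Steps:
r(n, a) = (-7 + n)/(9 + a) (r(n, a) = (n - 7)/(a + 9) = (-7 + n)/(9 + a))
T(F) = -9/(F*(-6 + F)) (T(F) = (-9/(-6 + F))/F = -9/(F*(-6 + F)))
226*T(-13) + r(7, -8) = 226*(-9/(-13*(-6 - 13))) + (-7 + 7)/(9 - 8) = 226*(-9*(-1/13)/(-19)) + 0/1 = 226*(-9*(-1/13)*(-1/19)) + 1*0 = 226*(-9/247) + 0 = -2034/247 + 0 = -2034/247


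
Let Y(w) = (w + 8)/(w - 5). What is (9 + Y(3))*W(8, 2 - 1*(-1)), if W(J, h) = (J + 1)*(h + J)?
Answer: 693/2 ≈ 346.50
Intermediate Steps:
W(J, h) = (1 + J)*(J + h)
Y(w) = (8 + w)/(-5 + w)
(9 + Y(3))*W(8, 2 - 1*(-1)) = (9 + (8 + 3)/(-5 + 3))*(8 + (2 - 1*(-1)) + 8² + 8*(2 - 1*(-1))) = (9 + 11/(-2))*(8 + (2 + 1) + 64 + 8*(2 + 1)) = (9 - ½*11)*(8 + 3 + 64 + 8*3) = (9 - 11/2)*(8 + 3 + 64 + 24) = (7/2)*99 = 693/2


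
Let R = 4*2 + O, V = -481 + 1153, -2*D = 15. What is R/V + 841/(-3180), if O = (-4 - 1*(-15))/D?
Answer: -9721/38160 ≈ -0.25474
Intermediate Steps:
D = -15/2 (D = -½*15 = -15/2 ≈ -7.5000)
O = -22/15 (O = (-4 - 1*(-15))/(-15/2) = (-4 + 15)*(-2/15) = 11*(-2/15) = -22/15 ≈ -1.4667)
V = 672
R = 98/15 (R = 4*2 - 22/15 = 8 - 22/15 = 98/15 ≈ 6.5333)
R/V + 841/(-3180) = (98/15)/672 + 841/(-3180) = (98/15)*(1/672) + 841*(-1/3180) = 7/720 - 841/3180 = -9721/38160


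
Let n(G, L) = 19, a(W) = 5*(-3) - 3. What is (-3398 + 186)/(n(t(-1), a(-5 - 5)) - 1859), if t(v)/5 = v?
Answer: 803/460 ≈ 1.7457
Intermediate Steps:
a(W) = -18 (a(W) = -15 - 3 = -18)
t(v) = 5*v
(-3398 + 186)/(n(t(-1), a(-5 - 5)) - 1859) = (-3398 + 186)/(19 - 1859) = -3212/(-1840) = -3212*(-1/1840) = 803/460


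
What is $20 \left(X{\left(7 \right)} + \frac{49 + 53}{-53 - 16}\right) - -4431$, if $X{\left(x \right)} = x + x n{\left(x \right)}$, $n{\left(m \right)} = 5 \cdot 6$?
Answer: $\frac{201053}{23} \approx 8741.4$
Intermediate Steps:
$n{\left(m \right)} = 30$
$X{\left(x \right)} = 31 x$ ($X{\left(x \right)} = x + x 30 = x + 30 x = 31 x$)
$20 \left(X{\left(7 \right)} + \frac{49 + 53}{-53 - 16}\right) - -4431 = 20 \left(31 \cdot 7 + \frac{49 + 53}{-53 - 16}\right) - -4431 = 20 \left(217 + \frac{102}{-69}\right) + 4431 = 20 \left(217 + 102 \left(- \frac{1}{69}\right)\right) + 4431 = 20 \left(217 - \frac{34}{23}\right) + 4431 = 20 \cdot \frac{4957}{23} + 4431 = \frac{99140}{23} + 4431 = \frac{201053}{23}$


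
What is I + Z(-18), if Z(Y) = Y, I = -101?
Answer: -119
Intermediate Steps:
I + Z(-18) = -101 - 18 = -119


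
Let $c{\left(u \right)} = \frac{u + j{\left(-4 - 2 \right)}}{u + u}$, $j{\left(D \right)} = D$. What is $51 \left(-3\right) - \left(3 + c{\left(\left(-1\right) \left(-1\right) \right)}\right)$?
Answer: $- \frac{307}{2} \approx -153.5$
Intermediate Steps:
$c{\left(u \right)} = \frac{-6 + u}{2 u}$ ($c{\left(u \right)} = \frac{u - 6}{u + u} = \frac{u - 6}{2 u} = \left(u - 6\right) \frac{1}{2 u} = \left(-6 + u\right) \frac{1}{2 u} = \frac{-6 + u}{2 u}$)
$51 \left(-3\right) - \left(3 + c{\left(\left(-1\right) \left(-1\right) \right)}\right) = 51 \left(-3\right) - \left(3 + \frac{-6 - -1}{2 \left(\left(-1\right) \left(-1\right)\right)}\right) = -153 - \left(3 + \frac{-6 + 1}{2 \cdot 1}\right) = -153 - \left(3 + \frac{1}{2} \cdot 1 \left(-5\right)\right) = -153 - \frac{1}{2} = - \frac{307}{2}$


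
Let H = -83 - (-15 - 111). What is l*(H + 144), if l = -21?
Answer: -3927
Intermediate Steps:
H = 43 (H = -83 - 1*(-126) = -83 + 126 = 43)
l*(H + 144) = -21*(43 + 144) = -21*187 = -3927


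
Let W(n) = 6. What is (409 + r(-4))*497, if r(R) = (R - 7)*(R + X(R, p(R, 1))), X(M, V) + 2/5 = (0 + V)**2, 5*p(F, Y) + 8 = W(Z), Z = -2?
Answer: 5661327/25 ≈ 2.2645e+5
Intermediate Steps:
p(F, Y) = -2/5 (p(F, Y) = -8/5 + (1/5)*6 = -8/5 + 6/5 = -2/5)
X(M, V) = -2/5 + V**2 (X(M, V) = -2/5 + (0 + V)**2 = -2/5 + V**2)
r(R) = (-7 + R)*(-6/25 + R) (r(R) = (R - 7)*(R + (-2/5 + (-2/5)**2)) = (-7 + R)*(R + (-2/5 + 4/25)) = (-7 + R)*(R - 6/25) = (-7 + R)*(-6/25 + R))
(409 + r(-4))*497 = (409 + (42/25 + (-4)**2 - 181/25*(-4)))*497 = (409 + (42/25 + 16 + 724/25))*497 = (409 + 1166/25)*497 = (11391/25)*497 = 5661327/25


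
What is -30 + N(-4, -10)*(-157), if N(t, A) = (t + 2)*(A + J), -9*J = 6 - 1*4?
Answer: -29158/9 ≈ -3239.8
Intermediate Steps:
J = -2/9 (J = -(6 - 1*4)/9 = -(6 - 4)/9 = -1/9*2 = -2/9 ≈ -0.22222)
N(t, A) = (2 + t)*(-2/9 + A) (N(t, A) = (t + 2)*(A - 2/9) = (2 + t)*(-2/9 + A))
-30 + N(-4, -10)*(-157) = -30 + (-4/9 + 2*(-10) - 2/9*(-4) - 10*(-4))*(-157) = -30 + (-4/9 - 20 + 8/9 + 40)*(-157) = -30 + (184/9)*(-157) = -30 - 28888/9 = -29158/9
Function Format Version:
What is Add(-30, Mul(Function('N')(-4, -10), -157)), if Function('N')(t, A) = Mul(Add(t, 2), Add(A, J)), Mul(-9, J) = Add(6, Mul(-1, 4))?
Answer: Rational(-29158, 9) ≈ -3239.8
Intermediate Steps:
J = Rational(-2, 9) (J = Mul(Rational(-1, 9), Add(6, Mul(-1, 4))) = Mul(Rational(-1, 9), Add(6, -4)) = Mul(Rational(-1, 9), 2) = Rational(-2, 9) ≈ -0.22222)
Function('N')(t, A) = Mul(Add(2, t), Add(Rational(-2, 9), A)) (Function('N')(t, A) = Mul(Add(t, 2), Add(A, Rational(-2, 9))) = Mul(Add(2, t), Add(Rational(-2, 9), A)))
Add(-30, Mul(Function('N')(-4, -10), -157)) = Add(-30, Mul(Add(Rational(-4, 9), Mul(2, -10), Mul(Rational(-2, 9), -4), Mul(-10, -4)), -157)) = Add(-30, Mul(Add(Rational(-4, 9), -20, Rational(8, 9), 40), -157)) = Add(-30, Mul(Rational(184, 9), -157)) = Add(-30, Rational(-28888, 9)) = Rational(-29158, 9)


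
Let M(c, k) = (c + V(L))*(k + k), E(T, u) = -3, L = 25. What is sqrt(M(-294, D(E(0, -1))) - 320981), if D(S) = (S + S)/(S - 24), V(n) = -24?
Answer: I*sqrt(2890101)/3 ≈ 566.68*I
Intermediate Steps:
D(S) = 2*S/(-24 + S) (D(S) = (2*S)/(-24 + S) = 2*S/(-24 + S))
M(c, k) = 2*k*(-24 + c) (M(c, k) = (c - 24)*(k + k) = (-24 + c)*(2*k) = 2*k*(-24 + c))
sqrt(M(-294, D(E(0, -1))) - 320981) = sqrt(2*(2*(-3)/(-24 - 3))*(-24 - 294) - 320981) = sqrt(2*(2*(-3)/(-27))*(-318) - 320981) = sqrt(2*(2*(-3)*(-1/27))*(-318) - 320981) = sqrt(2*(2/9)*(-318) - 320981) = sqrt(-424/3 - 320981) = sqrt(-963367/3) = I*sqrt(2890101)/3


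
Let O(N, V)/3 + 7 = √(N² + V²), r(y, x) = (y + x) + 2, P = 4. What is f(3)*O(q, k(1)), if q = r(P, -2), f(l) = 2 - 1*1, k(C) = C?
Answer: -21 + 3*√17 ≈ -8.6307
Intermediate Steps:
f(l) = 1 (f(l) = 2 - 1 = 1)
r(y, x) = 2 + x + y (r(y, x) = (x + y) + 2 = 2 + x + y)
q = 4 (q = 2 - 2 + 4 = 4)
O(N, V) = -21 + 3*√(N² + V²)
f(3)*O(q, k(1)) = 1*(-21 + 3*√(4² + 1²)) = 1*(-21 + 3*√(16 + 1)) = 1*(-21 + 3*√17) = -21 + 3*√17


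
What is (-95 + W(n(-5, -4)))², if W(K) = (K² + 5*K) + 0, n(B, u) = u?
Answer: 9801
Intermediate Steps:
W(K) = K² + 5*K
(-95 + W(n(-5, -4)))² = (-95 - 4*(5 - 4))² = (-95 - 4*1)² = (-95 - 4)² = (-99)² = 9801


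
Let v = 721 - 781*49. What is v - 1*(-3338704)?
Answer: 3301156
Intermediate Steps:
v = -37548 (v = 721 - 38269 = -37548)
v - 1*(-3338704) = -37548 - 1*(-3338704) = -37548 + 3338704 = 3301156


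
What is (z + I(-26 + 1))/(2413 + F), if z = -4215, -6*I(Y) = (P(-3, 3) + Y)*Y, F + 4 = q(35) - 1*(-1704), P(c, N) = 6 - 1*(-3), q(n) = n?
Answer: -12845/12444 ≈ -1.0322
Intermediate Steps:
P(c, N) = 9 (P(c, N) = 6 + 3 = 9)
F = 1735 (F = -4 + (35 - 1*(-1704)) = -4 + (35 + 1704) = -4 + 1739 = 1735)
I(Y) = -Y*(9 + Y)/6 (I(Y) = -(9 + Y)*Y/6 = -Y*(9 + Y)/6)
(z + I(-26 + 1))/(2413 + F) = (-4215 - (-26 + 1)*(9 + (-26 + 1))/6)/(2413 + 1735) = (-4215 - ⅙*(-25)*(9 - 25))/4148 = (-4215 - ⅙*(-25)*(-16))*(1/4148) = (-4215 - 200/3)*(1/4148) = -12845/3*1/4148 = -12845/12444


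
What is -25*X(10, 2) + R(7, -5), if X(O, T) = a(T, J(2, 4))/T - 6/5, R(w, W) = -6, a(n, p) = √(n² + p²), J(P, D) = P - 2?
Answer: -1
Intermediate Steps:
J(P, D) = -2 + P
X(O, T) = -6/5 + √(T²)/T (X(O, T) = √(T² + (-2 + 2)²)/T - 6/5 = √(T² + 0²)/T - 6*⅕ = √(T² + 0)/T - 6/5 = √(T²)/T - 6/5 = -6/5 + √(T²)/T)
-25*X(10, 2) + R(7, -5) = -25*(-6/5 + √(2²)/2) - 6 = -25*(-6/5 + √4/2) - 6 = -25*(-6/5 + (½)*2) - 6 = -25*(-6/5 + 1) - 6 = -25*(-⅕) - 6 = 5 - 6 = -1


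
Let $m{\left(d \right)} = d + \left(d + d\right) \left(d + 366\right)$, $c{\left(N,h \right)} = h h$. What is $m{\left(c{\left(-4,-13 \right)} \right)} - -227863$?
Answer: $408862$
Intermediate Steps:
$c{\left(N,h \right)} = h^{2}$
$m{\left(d \right)} = d + 2 d \left(366 + d\right)$
$m{\left(c{\left(-4,-13 \right)} \right)} - -227863 = \left(-13\right)^{2} \left(733 + 2 \left(-13\right)^{2}\right) - -227863 = 169 \left(733 + 2 \cdot 169\right) + 227863 = 169 \left(733 + 338\right) + 227863 = 169 \cdot 1071 + 227863 = 180999 + 227863 = 408862$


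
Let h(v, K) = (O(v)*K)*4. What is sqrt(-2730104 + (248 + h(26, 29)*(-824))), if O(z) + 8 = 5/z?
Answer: 4*I*sqrt(20951411)/13 ≈ 1408.4*I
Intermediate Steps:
O(z) = -8 + 5/z
h(v, K) = 4*K*(-8 + 5/v) (h(v, K) = ((-8 + 5/v)*K)*4 = (K*(-8 + 5/v))*4 = 4*K*(-8 + 5/v))
sqrt(-2730104 + (248 + h(26, 29)*(-824))) = sqrt(-2730104 + (248 + (-32*29 + 20*29/26)*(-824))) = sqrt(-2730104 + (248 + (-928 + 20*29*(1/26))*(-824))) = sqrt(-2730104 + (248 + (-928 + 290/13)*(-824))) = sqrt(-2730104 + (248 - 11774/13*(-824))) = sqrt(-2730104 + (248 + 9701776/13)) = sqrt(-2730104 + 9705000/13) = sqrt(-25786352/13) = 4*I*sqrt(20951411)/13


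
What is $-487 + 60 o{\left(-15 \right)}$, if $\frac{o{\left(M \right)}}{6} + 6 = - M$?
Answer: $2753$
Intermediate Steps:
$o{\left(M \right)} = -36 - 6 M$ ($o{\left(M \right)} = -36 + 6 \left(- M\right) = -36 - 6 M$)
$-487 + 60 o{\left(-15 \right)} = -487 + 60 \left(-36 - -90\right) = -487 + 60 \left(-36 + 90\right) = -487 + 60 \cdot 54 = -487 + 3240 = 2753$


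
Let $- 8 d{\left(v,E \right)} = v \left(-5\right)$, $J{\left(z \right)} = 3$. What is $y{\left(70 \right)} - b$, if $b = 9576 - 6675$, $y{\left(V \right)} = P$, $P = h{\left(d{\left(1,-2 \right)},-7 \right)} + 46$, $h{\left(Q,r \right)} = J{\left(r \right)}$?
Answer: $-2852$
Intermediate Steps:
$d{\left(v,E \right)} = \frac{5 v}{8}$ ($d{\left(v,E \right)} = - \frac{v \left(-5\right)}{8} = - \frac{\left(-5\right) v}{8} = \frac{5 v}{8}$)
$h{\left(Q,r \right)} = 3$
$P = 49$ ($P = 3 + 46 = 49$)
$y{\left(V \right)} = 49$
$b = 2901$
$y{\left(70 \right)} - b = 49 - 2901 = -2852$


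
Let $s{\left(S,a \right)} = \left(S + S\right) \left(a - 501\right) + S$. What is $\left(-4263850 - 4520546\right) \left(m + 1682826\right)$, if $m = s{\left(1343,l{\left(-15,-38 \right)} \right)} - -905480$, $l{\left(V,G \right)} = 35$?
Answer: $-11753284669308$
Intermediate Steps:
$s{\left(S,a \right)} = S + 2 S \left(-501 + a\right)$ ($s{\left(S,a \right)} = 2 S \left(-501 + a\right) + S = S + 2 S \left(-501 + a\right)$)
$m = -344853$ ($m = 1343 \left(-1001 + 2 \cdot 35\right) - -905480 = 1343 \left(-1001 + 70\right) + 905480 = 1343 \left(-931\right) + 905480 = -1250333 + 905480 = -344853$)
$\left(-4263850 - 4520546\right) \left(m + 1682826\right) = \left(-4263850 - 4520546\right) \left(-344853 + 1682826\right) = \left(-8784396\right) 1337973 = -11753284669308$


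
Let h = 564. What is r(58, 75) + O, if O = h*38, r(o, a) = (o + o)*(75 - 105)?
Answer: 17952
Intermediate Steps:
r(o, a) = -60*o (r(o, a) = (2*o)*(-30) = -60*o)
O = 21432 (O = 564*38 = 21432)
r(58, 75) + O = -60*58 + 21432 = -3480 + 21432 = 17952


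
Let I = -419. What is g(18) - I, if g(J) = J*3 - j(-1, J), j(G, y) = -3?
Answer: 476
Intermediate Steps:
g(J) = 3 + 3*J (g(J) = J*3 - 1*(-3) = 3*J + 3 = 3 + 3*J)
g(18) - I = (3 + 3*18) - 1*(-419) = (3 + 54) + 419 = 57 + 419 = 476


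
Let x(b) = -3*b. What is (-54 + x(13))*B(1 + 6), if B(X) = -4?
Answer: 372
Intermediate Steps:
(-54 + x(13))*B(1 + 6) = (-54 - 3*13)*(-4) = (-54 - 39)*(-4) = -93*(-4) = 372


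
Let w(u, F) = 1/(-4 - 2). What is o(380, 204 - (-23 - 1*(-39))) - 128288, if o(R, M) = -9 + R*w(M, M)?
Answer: -385081/3 ≈ -1.2836e+5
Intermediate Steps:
w(u, F) = -⅙ (w(u, F) = 1/(-6) = -⅙)
o(R, M) = -9 - R/6 (o(R, M) = -9 + R*(-⅙) = -9 - R/6)
o(380, 204 - (-23 - 1*(-39))) - 128288 = (-9 - ⅙*380) - 128288 = (-9 - 190/3) - 128288 = -217/3 - 128288 = -385081/3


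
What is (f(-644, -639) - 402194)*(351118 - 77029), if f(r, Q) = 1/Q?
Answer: -23480470711021/213 ≈ -1.1024e+11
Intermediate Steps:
(f(-644, -639) - 402194)*(351118 - 77029) = (1/(-639) - 402194)*(351118 - 77029) = (-1/639 - 402194)*274089 = -257001967/639*274089 = -23480470711021/213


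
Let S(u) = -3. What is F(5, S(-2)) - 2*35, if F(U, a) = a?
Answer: -73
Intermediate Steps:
F(5, S(-2)) - 2*35 = -3 - 2*35 = -3 - 70 = -73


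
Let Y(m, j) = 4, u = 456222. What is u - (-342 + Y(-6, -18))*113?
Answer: 494416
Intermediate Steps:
u - (-342 + Y(-6, -18))*113 = 456222 - (-342 + 4)*113 = 456222 - (-338)*113 = 456222 - 1*(-38194) = 456222 + 38194 = 494416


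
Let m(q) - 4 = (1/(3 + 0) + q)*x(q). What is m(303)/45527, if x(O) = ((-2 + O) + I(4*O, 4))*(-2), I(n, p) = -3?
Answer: -542348/136581 ≈ -3.9709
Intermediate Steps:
x(O) = 10 - 2*O (x(O) = ((-2 + O) - 3)*(-2) = (-5 + O)*(-2) = 10 - 2*O)
m(q) = 4 + (10 - 2*q)*(⅓ + q) (m(q) = 4 + (1/(3 + 0) + q)*(10 - 2*q) = 4 + (1/3 + q)*(10 - 2*q) = 4 + (⅓ + q)*(10 - 2*q) = 4 + (10 - 2*q)*(⅓ + q))
m(303)/45527 = (22/3 - 2*303² + (28/3)*303)/45527 = (22/3 - 2*91809 + 2828)*(1/45527) = (22/3 - 183618 + 2828)*(1/45527) = -542348/3*1/45527 = -542348/136581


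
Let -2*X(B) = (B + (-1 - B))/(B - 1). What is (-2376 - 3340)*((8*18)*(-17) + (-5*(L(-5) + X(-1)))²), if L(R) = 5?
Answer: 43074347/4 ≈ 1.0769e+7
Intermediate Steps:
X(B) = 1/(2*(-1 + B)) (X(B) = -(B + (-1 - B))/(2*(B - 1)) = -(-1)/(2*(-1 + B)) = 1/(2*(-1 + B)))
(-2376 - 3340)*((8*18)*(-17) + (-5*(L(-5) + X(-1)))²) = (-2376 - 3340)*((8*18)*(-17) + (-5*(5 + 1/(2*(-1 - 1))))²) = -5716*(144*(-17) + (-5*(5 + (½)/(-2)))²) = -5716*(-2448 + (-5*(5 + (½)*(-½)))²) = -5716*(-2448 + (-5*(5 - ¼))²) = -5716*(-2448 + (-5*19/4)²) = -5716*(-2448 + (-95/4)²) = -5716*(-2448 + 9025/16) = -5716*(-30143/16) = 43074347/4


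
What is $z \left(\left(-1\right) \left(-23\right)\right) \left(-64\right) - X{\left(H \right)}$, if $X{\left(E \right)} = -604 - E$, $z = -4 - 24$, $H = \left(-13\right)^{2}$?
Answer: $41989$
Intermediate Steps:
$H = 169$
$z = -28$ ($z = -4 - 24 = -28$)
$z \left(\left(-1\right) \left(-23\right)\right) \left(-64\right) - X{\left(H \right)} = - 28 \left(\left(-1\right) \left(-23\right)\right) \left(-64\right) - \left(-604 - 169\right) = \left(-28\right) 23 \left(-64\right) - \left(-604 - 169\right) = \left(-644\right) \left(-64\right) - -773 = 41216 + 773 = 41989$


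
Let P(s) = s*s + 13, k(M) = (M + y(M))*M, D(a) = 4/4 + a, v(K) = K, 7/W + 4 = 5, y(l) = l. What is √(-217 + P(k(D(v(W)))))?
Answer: 2*√4045 ≈ 127.20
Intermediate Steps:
W = 7 (W = 7/(-4 + 5) = 7/1 = 7*1 = 7)
D(a) = 1 + a (D(a) = 4*(¼) + a = 1 + a)
k(M) = 2*M² (k(M) = (M + M)*M = (2*M)*M = 2*M²)
P(s) = 13 + s² (P(s) = s² + 13 = 13 + s²)
√(-217 + P(k(D(v(W))))) = √(-217 + (13 + (2*(1 + 7)²)²)) = √(-217 + (13 + (2*8²)²)) = √(-217 + (13 + (2*64)²)) = √(-217 + (13 + 128²)) = √(-217 + (13 + 16384)) = √(-217 + 16397) = √16180 = 2*√4045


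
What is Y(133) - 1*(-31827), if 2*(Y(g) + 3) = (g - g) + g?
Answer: 63781/2 ≈ 31891.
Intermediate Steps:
Y(g) = -3 + g/2 (Y(g) = -3 + ((g - g) + g)/2 = -3 + (0 + g)/2 = -3 + g/2)
Y(133) - 1*(-31827) = (-3 + (½)*133) - 1*(-31827) = (-3 + 133/2) + 31827 = 127/2 + 31827 = 63781/2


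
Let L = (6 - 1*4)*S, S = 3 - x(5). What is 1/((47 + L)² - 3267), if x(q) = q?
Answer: -1/1418 ≈ -0.00070522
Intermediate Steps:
S = -2 (S = 3 - 1*5 = 3 - 5 = -2)
L = -4 (L = (6 - 1*4)*(-2) = (6 - 4)*(-2) = 2*(-2) = -4)
1/((47 + L)² - 3267) = 1/((47 - 4)² - 3267) = 1/(43² - 3267) = 1/(1849 - 3267) = 1/(-1418) = -1/1418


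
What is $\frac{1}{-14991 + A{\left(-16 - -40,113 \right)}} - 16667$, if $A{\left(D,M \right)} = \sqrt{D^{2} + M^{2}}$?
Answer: $- \frac{3745353853903}{224716736} - \frac{\sqrt{13345}}{224716736} \approx -16667.0$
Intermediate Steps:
$\frac{1}{-14991 + A{\left(-16 - -40,113 \right)}} - 16667 = \frac{1}{-14991 + \sqrt{\left(-16 - -40\right)^{2} + 113^{2}}} - 16667 = \frac{1}{-14991 + \sqrt{\left(-16 + 40\right)^{2} + 12769}} - 16667 = \frac{1}{-14991 + \sqrt{24^{2} + 12769}} - 16667 = \frac{1}{-14991 + \sqrt{576 + 12769}} - 16667 = \frac{1}{-14991 + \sqrt{13345}} - 16667 = -16667 + \frac{1}{-14991 + \sqrt{13345}}$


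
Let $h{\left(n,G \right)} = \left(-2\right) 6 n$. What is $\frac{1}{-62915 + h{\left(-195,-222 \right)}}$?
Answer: $- \frac{1}{60575} \approx -1.6508 \cdot 10^{-5}$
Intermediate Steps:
$h{\left(n,G \right)} = - 12 n$
$\frac{1}{-62915 + h{\left(-195,-222 \right)}} = \frac{1}{-62915 - -2340} = \frac{1}{-62915 + 2340} = \frac{1}{-60575} = - \frac{1}{60575}$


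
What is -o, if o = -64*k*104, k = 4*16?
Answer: 425984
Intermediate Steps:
k = 64
o = -425984 (o = -64*64*104 = -4096*104 = -425984)
-o = -1*(-425984) = 425984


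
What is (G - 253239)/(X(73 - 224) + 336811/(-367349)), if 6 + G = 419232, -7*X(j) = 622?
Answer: -142275369747/76949585 ≈ -1848.9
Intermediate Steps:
X(j) = -622/7 (X(j) = -⅐*622 = -622/7)
G = 419226 (G = -6 + 419232 = 419226)
(G - 253239)/(X(73 - 224) + 336811/(-367349)) = (419226 - 253239)/(-622/7 + 336811/(-367349)) = 165987/(-622/7 + 336811*(-1/367349)) = 165987/(-622/7 - 336811/367349) = 165987/(-230848755/2571443) = 165987*(-2571443/230848755) = -142275369747/76949585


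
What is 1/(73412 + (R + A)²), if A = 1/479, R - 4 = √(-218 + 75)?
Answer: 214330876373191/15707268649657768464 - 7803058969*I*√143/5235756216552589488 ≈ 1.3645e-5 - 1.7822e-8*I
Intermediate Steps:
R = 4 + I*√143 (R = 4 + √(-218 + 75) = 4 + √(-143) = 4 + I*√143 ≈ 4.0 + 11.958*I)
A = 1/479 ≈ 0.0020877
1/(73412 + (R + A)²) = 1/(73412 + ((4 + I*√143) + 1/479)²) = 1/(73412 + (1917/479 + I*√143)²)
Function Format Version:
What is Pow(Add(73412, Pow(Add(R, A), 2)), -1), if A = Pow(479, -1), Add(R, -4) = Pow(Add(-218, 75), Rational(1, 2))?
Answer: Add(Rational(214330876373191, 15707268649657768464), Mul(Rational(-7803058969, 5235756216552589488), I, Pow(143, Rational(1, 2)))) ≈ Add(1.3645e-5, Mul(-1.7822e-8, I))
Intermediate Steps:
R = Add(4, Mul(I, Pow(143, Rational(1, 2)))) (R = Add(4, Pow(Add(-218, 75), Rational(1, 2))) = Add(4, Pow(-143, Rational(1, 2))) = Add(4, Mul(I, Pow(143, Rational(1, 2)))) ≈ Add(4.0000, Mul(11.958, I)))
A = Rational(1, 479) ≈ 0.0020877
Pow(Add(73412, Pow(Add(R, A), 2)), -1) = Pow(Add(73412, Pow(Add(Add(4, Mul(I, Pow(143, Rational(1, 2)))), Rational(1, 479)), 2)), -1) = Pow(Add(73412, Pow(Add(Rational(1917, 479), Mul(I, Pow(143, Rational(1, 2)))), 2)), -1)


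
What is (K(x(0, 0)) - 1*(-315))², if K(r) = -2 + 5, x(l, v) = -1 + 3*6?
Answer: 101124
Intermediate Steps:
x(l, v) = 17 (x(l, v) = -1 + 18 = 17)
K(r) = 3
(K(x(0, 0)) - 1*(-315))² = (3 - 1*(-315))² = (3 + 315)² = 318² = 101124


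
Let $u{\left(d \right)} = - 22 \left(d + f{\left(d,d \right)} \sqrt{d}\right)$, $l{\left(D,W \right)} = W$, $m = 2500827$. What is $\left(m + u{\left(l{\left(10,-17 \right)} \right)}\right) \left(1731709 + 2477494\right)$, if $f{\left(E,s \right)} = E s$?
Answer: $10528062752803 - 26762112674 i \sqrt{17} \approx 1.0528 \cdot 10^{13} - 1.1034 \cdot 10^{11} i$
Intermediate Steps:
$u{\left(d \right)} = - 22 d - 22 d^{\frac{5}{2}}$ ($u{\left(d \right)} = - 22 \left(d + d d \sqrt{d}\right) = - 22 \left(d + d^{2} \sqrt{d}\right) = - 22 \left(d + d^{\frac{5}{2}}\right) = - 22 d - 22 d^{\frac{5}{2}}$)
$\left(m + u{\left(l{\left(10,-17 \right)} \right)}\right) \left(1731709 + 2477494\right) = \left(2500827 - \left(-374 + 22 \left(-17\right)^{\frac{5}{2}}\right)\right) \left(1731709 + 2477494\right) = \left(2500827 + \left(374 - 22 \cdot 289 i \sqrt{17}\right)\right) 4209203 = \left(2500827 + \left(374 - 6358 i \sqrt{17}\right)\right) 4209203 = \left(2501201 - 6358 i \sqrt{17}\right) 4209203 = 10528062752803 - 26762112674 i \sqrt{17}$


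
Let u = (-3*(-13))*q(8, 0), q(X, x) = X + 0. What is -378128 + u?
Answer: -377816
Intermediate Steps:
q(X, x) = X
u = 312 (u = -3*(-13)*8 = 39*8 = 312)
-378128 + u = -378128 + 312 = -377816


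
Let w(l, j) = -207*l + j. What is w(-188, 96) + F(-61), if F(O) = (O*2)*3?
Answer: 38646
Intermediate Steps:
w(l, j) = j - 207*l
F(O) = 6*O (F(O) = (2*O)*3 = 6*O)
w(-188, 96) + F(-61) = (96 - 207*(-188)) + 6*(-61) = (96 + 38916) - 366 = 39012 - 366 = 38646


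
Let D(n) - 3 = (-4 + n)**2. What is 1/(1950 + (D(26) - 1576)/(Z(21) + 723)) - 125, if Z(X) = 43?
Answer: -186575609/1492611 ≈ -125.00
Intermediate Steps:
D(n) = 3 + (-4 + n)**2
1/(1950 + (D(26) - 1576)/(Z(21) + 723)) - 125 = 1/(1950 + ((3 + (-4 + 26)**2) - 1576)/(43 + 723)) - 125 = 1/(1950 + ((3 + 22**2) - 1576)/766) - 125 = 1/(1950 + ((3 + 484) - 1576)*(1/766)) - 125 = 1/(1950 + (487 - 1576)*(1/766)) - 125 = 1/(1950 - 1089*1/766) - 125 = 1/(1950 - 1089/766) - 125 = 1/(1492611/766) - 125 = 766/1492611 - 125 = -186575609/1492611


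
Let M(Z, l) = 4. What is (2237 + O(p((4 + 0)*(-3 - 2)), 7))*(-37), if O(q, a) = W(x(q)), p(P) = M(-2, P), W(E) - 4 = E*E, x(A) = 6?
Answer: -84249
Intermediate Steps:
W(E) = 4 + E² (W(E) = 4 + E*E = 4 + E²)
p(P) = 4
O(q, a) = 40 (O(q, a) = 4 + 6² = 4 + 36 = 40)
(2237 + O(p((4 + 0)*(-3 - 2)), 7))*(-37) = (2237 + 40)*(-37) = 2277*(-37) = -84249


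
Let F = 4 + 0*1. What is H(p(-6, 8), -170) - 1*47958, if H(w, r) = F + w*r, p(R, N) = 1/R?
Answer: -143777/3 ≈ -47926.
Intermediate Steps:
F = 4 (F = 4 + 0 = 4)
H(w, r) = 4 + r*w (H(w, r) = 4 + w*r = 4 + r*w)
H(p(-6, 8), -170) - 1*47958 = (4 - 170/(-6)) - 1*47958 = (4 - 170*(-⅙)) - 47958 = (4 + 85/3) - 47958 = 97/3 - 47958 = -143777/3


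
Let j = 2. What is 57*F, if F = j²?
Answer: 228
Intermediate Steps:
F = 4 (F = 2² = 4)
57*F = 57*4 = 228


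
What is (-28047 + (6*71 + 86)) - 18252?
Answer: -45787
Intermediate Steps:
(-28047 + (6*71 + 86)) - 18252 = (-28047 + (426 + 86)) - 18252 = (-28047 + 512) - 18252 = -27535 - 18252 = -45787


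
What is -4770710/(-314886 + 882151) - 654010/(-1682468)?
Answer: -765556992963/95440521002 ≈ -8.0213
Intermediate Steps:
-4770710/(-314886 + 882151) - 654010/(-1682468) = -4770710/567265 - 654010*(-1/1682468) = -4770710*1/567265 + 327005/841234 = -954142/113453 + 327005/841234 = -765556992963/95440521002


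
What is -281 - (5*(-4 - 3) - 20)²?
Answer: -3306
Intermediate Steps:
-281 - (5*(-4 - 3) - 20)² = -281 - (5*(-7) - 20)² = -281 - (-35 - 20)² = -281 - 1*(-55)² = -281 - 1*3025 = -281 - 3025 = -3306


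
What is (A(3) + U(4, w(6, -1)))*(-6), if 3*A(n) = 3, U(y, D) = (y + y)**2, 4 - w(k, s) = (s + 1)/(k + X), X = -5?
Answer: -390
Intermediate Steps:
w(k, s) = 4 - (1 + s)/(-5 + k) (w(k, s) = 4 - (s + 1)/(k - 5) = 4 - (1 + s)/(-5 + k))
U(y, D) = 4*y**2 (U(y, D) = (2*y)**2 = 4*y**2)
A(n) = 1 (A(n) = (1/3)*3 = 1)
(A(3) + U(4, w(6, -1)))*(-6) = (1 + 4*4**2)*(-6) = (1 + 4*16)*(-6) = (1 + 64)*(-6) = 65*(-6) = -390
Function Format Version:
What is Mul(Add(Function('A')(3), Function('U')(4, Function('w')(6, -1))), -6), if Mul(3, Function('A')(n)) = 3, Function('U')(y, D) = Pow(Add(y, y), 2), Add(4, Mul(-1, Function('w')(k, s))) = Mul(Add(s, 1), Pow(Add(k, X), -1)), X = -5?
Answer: -390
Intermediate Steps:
Function('w')(k, s) = Add(4, Mul(-1, Pow(Add(-5, k), -1), Add(1, s))) (Function('w')(k, s) = Add(4, Mul(-1, Mul(Add(s, 1), Pow(Add(k, -5), -1)))) = Add(4, Mul(-1, Mul(Add(1, s), Pow(Add(-5, k), -1)))) = Add(4, Mul(-1, Mul(Pow(Add(-5, k), -1), Add(1, s)))) = Add(4, Mul(-1, Pow(Add(-5, k), -1), Add(1, s))))
Function('U')(y, D) = Mul(4, Pow(y, 2)) (Function('U')(y, D) = Pow(Mul(2, y), 2) = Mul(4, Pow(y, 2)))
Function('A')(n) = 1 (Function('A')(n) = Mul(Rational(1, 3), 3) = 1)
Mul(Add(Function('A')(3), Function('U')(4, Function('w')(6, -1))), -6) = Mul(Add(1, Mul(4, Pow(4, 2))), -6) = Mul(Add(1, Mul(4, 16)), -6) = Mul(Add(1, 64), -6) = Mul(65, -6) = -390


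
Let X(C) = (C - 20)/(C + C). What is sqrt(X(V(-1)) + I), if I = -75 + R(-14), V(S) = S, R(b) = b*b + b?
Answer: sqrt(470)/2 ≈ 10.840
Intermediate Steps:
R(b) = b + b**2 (R(b) = b**2 + b = b + b**2)
X(C) = (-20 + C)/(2*C) (X(C) = (-20 + C)/((2*C)) = (-20 + C)*(1/(2*C)) = (-20 + C)/(2*C))
I = 107 (I = -75 - 14*(1 - 14) = -75 - 14*(-13) = -75 + 182 = 107)
sqrt(X(V(-1)) + I) = sqrt((1/2)*(-20 - 1)/(-1) + 107) = sqrt((1/2)*(-1)*(-21) + 107) = sqrt(21/2 + 107) = sqrt(235/2) = sqrt(470)/2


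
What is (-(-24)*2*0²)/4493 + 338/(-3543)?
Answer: -338/3543 ≈ -0.095399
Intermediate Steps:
(-(-24)*2*0²)/4493 + 338/(-3543) = (-6*(-8)*0)*(1/4493) + 338*(-1/3543) = (48*0)*(1/4493) - 338/3543 = 0*(1/4493) - 338/3543 = 0 - 338/3543 = -338/3543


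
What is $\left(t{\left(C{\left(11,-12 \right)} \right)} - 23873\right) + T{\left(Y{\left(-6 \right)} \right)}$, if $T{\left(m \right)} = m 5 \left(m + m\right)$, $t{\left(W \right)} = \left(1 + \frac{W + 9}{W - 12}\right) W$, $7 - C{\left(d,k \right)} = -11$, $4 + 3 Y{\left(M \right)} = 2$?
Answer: $- \frac{213926}{9} \approx -23770.0$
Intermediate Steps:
$Y{\left(M \right)} = - \frac{2}{3}$ ($Y{\left(M \right)} = - \frac{4}{3} + \frac{1}{3} \cdot 2 = - \frac{4}{3} + \frac{2}{3} = - \frac{2}{3}$)
$C{\left(d,k \right)} = 18$ ($C{\left(d,k \right)} = 7 - -11 = 7 + 11 = 18$)
$t{\left(W \right)} = W \left(1 + \frac{9 + W}{-12 + W}\right)$ ($t{\left(W \right)} = \left(1 + \frac{9 + W}{-12 + W}\right) W = W \left(1 + \frac{9 + W}{-12 + W}\right)$)
$T{\left(m \right)} = 10 m^{2}$ ($T{\left(m \right)} = 5 m 2 m = 10 m^{2}$)
$\left(t{\left(C{\left(11,-12 \right)} \right)} - 23873\right) + T{\left(Y{\left(-6 \right)} \right)} = \left(\frac{18 \left(-3 + 2 \cdot 18\right)}{-12 + 18} - 23873\right) + 10 \left(- \frac{2}{3}\right)^{2} = \left(\frac{18 \left(-3 + 36\right)}{6} - 23873\right) + 10 \cdot \frac{4}{9} = \left(18 \cdot \frac{1}{6} \cdot 33 - 23873\right) + \frac{40}{9} = \left(99 - 23873\right) + \frac{40}{9} = -23774 + \frac{40}{9} = - \frac{213926}{9}$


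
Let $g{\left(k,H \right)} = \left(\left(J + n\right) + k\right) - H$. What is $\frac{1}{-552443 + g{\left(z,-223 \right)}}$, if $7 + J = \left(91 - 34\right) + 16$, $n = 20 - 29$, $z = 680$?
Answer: $- \frac{1}{551483} \approx -1.8133 \cdot 10^{-6}$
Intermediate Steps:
$n = -9$ ($n = 20 - 29 = -9$)
$J = 66$ ($J = -7 + \left(\left(91 - 34\right) + 16\right) = -7 + \left(57 + 16\right) = -7 + 73 = 66$)
$g{\left(k,H \right)} = 57 + k - H$ ($g{\left(k,H \right)} = \left(\left(66 - 9\right) + k\right) - H = \left(57 + k\right) - H = 57 + k - H$)
$\frac{1}{-552443 + g{\left(z,-223 \right)}} = \frac{1}{-552443 + \left(57 + 680 - -223\right)} = \frac{1}{-552443 + \left(57 + 680 + 223\right)} = \frac{1}{-552443 + 960} = \frac{1}{-551483} = - \frac{1}{551483}$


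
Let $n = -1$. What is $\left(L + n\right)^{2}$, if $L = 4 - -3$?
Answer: $36$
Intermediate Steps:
$L = 7$ ($L = 4 + 3 = 7$)
$\left(L + n\right)^{2} = \left(7 - 1\right)^{2} = 6^{2} = 36$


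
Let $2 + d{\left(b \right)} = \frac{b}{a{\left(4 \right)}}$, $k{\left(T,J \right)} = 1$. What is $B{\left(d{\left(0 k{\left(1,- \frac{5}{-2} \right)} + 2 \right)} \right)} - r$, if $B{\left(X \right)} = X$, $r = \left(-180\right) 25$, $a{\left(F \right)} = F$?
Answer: $\frac{8997}{2} \approx 4498.5$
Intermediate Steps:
$r = -4500$
$d{\left(b \right)} = -2 + \frac{b}{4}$
$B{\left(d{\left(0 k{\left(1,- \frac{5}{-2} \right)} + 2 \right)} \right)} - r = \left(-2 + \frac{0 \cdot 1 + 2}{4}\right) - -4500 = \left(-2 + \frac{0 + 2}{4}\right) + 4500 = \left(-2 + \frac{1}{4} \cdot 2\right) + 4500 = \left(-2 + \frac{1}{2}\right) + 4500 = - \frac{3}{2} + 4500 = \frac{8997}{2}$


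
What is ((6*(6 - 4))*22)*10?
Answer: 2640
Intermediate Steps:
((6*(6 - 4))*22)*10 = ((6*2)*22)*10 = (12*22)*10 = 264*10 = 2640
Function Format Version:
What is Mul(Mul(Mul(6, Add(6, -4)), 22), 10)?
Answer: 2640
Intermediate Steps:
Mul(Mul(Mul(6, Add(6, -4)), 22), 10) = Mul(Mul(Mul(6, 2), 22), 10) = Mul(Mul(12, 22), 10) = Mul(264, 10) = 2640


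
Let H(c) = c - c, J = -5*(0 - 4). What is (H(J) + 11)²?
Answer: 121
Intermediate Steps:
J = 20 (J = -5*(-4) = 20)
H(c) = 0
(H(J) + 11)² = (0 + 11)² = 11² = 121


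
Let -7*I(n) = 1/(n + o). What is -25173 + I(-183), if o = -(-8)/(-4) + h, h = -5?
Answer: -33480089/1330 ≈ -25173.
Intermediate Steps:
o = -7 (o = -(-8)/(-4) - 5 = -(-8)*(-1)/4 - 5 = -4*1/2 - 5 = -2 - 5 = -7)
I(n) = -1/(7*(-7 + n)) (I(n) = -1/(7*(n - 7)) = -1/(7*(-7 + n)))
-25173 + I(-183) = -25173 - 1/(-49 + 7*(-183)) = -25173 - 1/(-49 - 1281) = -25173 - 1/(-1330) = -25173 - 1*(-1/1330) = -25173 + 1/1330 = -33480089/1330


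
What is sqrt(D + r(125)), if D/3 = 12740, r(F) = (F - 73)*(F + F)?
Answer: 2*sqrt(12805) ≈ 226.32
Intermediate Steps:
r(F) = 2*F*(-73 + F) (r(F) = (-73 + F)*(2*F) = 2*F*(-73 + F))
D = 38220 (D = 3*12740 = 38220)
sqrt(D + r(125)) = sqrt(38220 + 2*125*(-73 + 125)) = sqrt(38220 + 2*125*52) = sqrt(38220 + 13000) = sqrt(51220) = 2*sqrt(12805)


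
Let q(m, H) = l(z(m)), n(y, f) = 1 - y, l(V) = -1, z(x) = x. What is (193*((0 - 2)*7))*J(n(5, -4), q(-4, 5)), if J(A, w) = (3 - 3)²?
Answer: 0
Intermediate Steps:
q(m, H) = -1
J(A, w) = 0 (J(A, w) = 0² = 0)
(193*((0 - 2)*7))*J(n(5, -4), q(-4, 5)) = (193*((0 - 2)*7))*0 = (193*(-2*7))*0 = (193*(-14))*0 = -2702*0 = 0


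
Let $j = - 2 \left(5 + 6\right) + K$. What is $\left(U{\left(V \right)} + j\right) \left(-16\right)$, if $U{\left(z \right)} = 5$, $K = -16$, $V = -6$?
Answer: $528$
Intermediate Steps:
$j = -38$ ($j = - 2 \left(5 + 6\right) - 16 = \left(-2\right) 11 - 16 = -22 - 16 = -38$)
$\left(U{\left(V \right)} + j\right) \left(-16\right) = \left(5 - 38\right) \left(-16\right) = \left(-33\right) \left(-16\right) = 528$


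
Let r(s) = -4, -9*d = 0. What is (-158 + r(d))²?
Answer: 26244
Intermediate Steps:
d = 0 (d = -⅑*0 = 0)
(-158 + r(d))² = (-158 - 4)² = (-162)² = 26244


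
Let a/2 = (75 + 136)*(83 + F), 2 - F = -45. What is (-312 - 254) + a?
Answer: 54294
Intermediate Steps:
F = 47 (F = 2 - 1*(-45) = 2 + 45 = 47)
a = 54860 (a = 2*((75 + 136)*(83 + 47)) = 2*(211*130) = 2*27430 = 54860)
(-312 - 254) + a = (-312 - 254) + 54860 = -566 + 54860 = 54294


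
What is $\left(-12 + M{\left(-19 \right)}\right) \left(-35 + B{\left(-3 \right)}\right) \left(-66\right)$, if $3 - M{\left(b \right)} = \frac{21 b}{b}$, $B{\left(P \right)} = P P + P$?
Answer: $-57420$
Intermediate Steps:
$B{\left(P \right)} = P + P^{2}$ ($B{\left(P \right)} = P^{2} + P = P + P^{2}$)
$M{\left(b \right)} = -18$ ($M{\left(b \right)} = 3 - \frac{21 b}{b} = 3 - 21 = -18$)
$\left(-12 + M{\left(-19 \right)}\right) \left(-35 + B{\left(-3 \right)}\right) \left(-66\right) = \left(-12 - 18\right) \left(-35 - 3 \left(1 - 3\right)\right) \left(-66\right) = - 30 \left(-35 - -6\right) \left(-66\right) = - 30 \left(-35 + 6\right) \left(-66\right) = \left(-30\right) \left(-29\right) \left(-66\right) = 870 \left(-66\right) = -57420$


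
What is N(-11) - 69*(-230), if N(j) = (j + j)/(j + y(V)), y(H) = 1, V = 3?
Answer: 79361/5 ≈ 15872.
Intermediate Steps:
N(j) = 2*j/(1 + j) (N(j) = (j + j)/(j + 1) = (2*j)/(1 + j) = 2*j/(1 + j))
N(-11) - 69*(-230) = 2*(-11)/(1 - 11) - 69*(-230) = 2*(-11)/(-10) + 15870 = 2*(-11)*(-⅒) + 15870 = 11/5 + 15870 = 79361/5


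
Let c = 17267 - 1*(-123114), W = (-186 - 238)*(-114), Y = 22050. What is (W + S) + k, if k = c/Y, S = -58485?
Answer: -223645069/22050 ≈ -10143.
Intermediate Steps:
W = 48336 (W = -424*(-114) = 48336)
c = 140381 (c = 17267 + 123114 = 140381)
k = 140381/22050 ≈ 6.3665
(W + S) + k = (48336 - 58485) + 140381/22050 = -10149 + 140381/22050 = -223645069/22050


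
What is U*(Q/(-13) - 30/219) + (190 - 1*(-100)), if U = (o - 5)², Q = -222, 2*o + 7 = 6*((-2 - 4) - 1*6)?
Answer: 32109709/949 ≈ 33835.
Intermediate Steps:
o = -79/2 (o = -7/2 + (6*((-2 - 4) - 1*6))/2 = -7/2 + (6*(-6 - 6))/2 = -7/2 + (6*(-12))/2 = -7/2 + (½)*(-72) = -7/2 - 36 = -79/2 ≈ -39.500)
U = 7921/4 (U = (-79/2 - 5)² = (-89/2)² = 7921/4 ≈ 1980.3)
U*(Q/(-13) - 30/219) + (190 - 1*(-100)) = 7921*(-222/(-13) - 30/219)/4 + (190 - 1*(-100)) = 7921*(-222*(-1/13) - 30*1/219)/4 + (190 + 100) = 7921*(222/13 - 10/73)/4 + 290 = (7921/4)*(16076/949) + 290 = 31834499/949 + 290 = 32109709/949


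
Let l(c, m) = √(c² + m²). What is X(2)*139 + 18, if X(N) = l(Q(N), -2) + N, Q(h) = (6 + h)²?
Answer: 296 + 1390*√41 ≈ 9196.3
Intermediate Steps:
X(N) = N + √(4 + (6 + N)⁴) (X(N) = √(((6 + N)²)² + (-2)²) + N = √((6 + N)⁴ + 4) + N = √(4 + (6 + N)⁴) + N = N + √(4 + (6 + N)⁴))
X(2)*139 + 18 = (2 + √(4 + (6 + 2)⁴))*139 + 18 = (2 + √(4 + 8⁴))*139 + 18 = (2 + √(4 + 4096))*139 + 18 = (2 + √4100)*139 + 18 = (2 + 10*√41)*139 + 18 = (278 + 1390*√41) + 18 = 296 + 1390*√41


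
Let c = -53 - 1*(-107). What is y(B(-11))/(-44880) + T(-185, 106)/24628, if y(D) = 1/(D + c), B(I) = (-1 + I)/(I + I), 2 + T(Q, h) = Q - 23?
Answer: -128526157/15072336000 ≈ -0.0085273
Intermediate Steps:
T(Q, h) = -25 + Q (T(Q, h) = -2 + (Q - 23) = -2 + (-23 + Q) = -25 + Q)
B(I) = (-1 + I)/(2*I) (B(I) = (-1 + I)/((2*I)) = (-1 + I)*(1/(2*I)) = (-1 + I)/(2*I))
c = 54 (c = -53 + 107 = 54)
y(D) = 1/(54 + D) (y(D) = 1/(D + 54) = 1/(54 + D))
y(B(-11))/(-44880) + T(-185, 106)/24628 = 1/((54 + (½)*(-1 - 11)/(-11))*(-44880)) + (-25 - 185)/24628 = -1/44880/(54 + (½)*(-1/11)*(-12)) - 210*1/24628 = -1/44880/(54 + 6/11) - 105/12314 = -1/44880/(600/11) - 105/12314 = (11/600)*(-1/44880) - 105/12314 = -1/2448000 - 105/12314 = -128526157/15072336000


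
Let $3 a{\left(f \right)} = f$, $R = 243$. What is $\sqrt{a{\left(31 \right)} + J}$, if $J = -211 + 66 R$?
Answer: $\frac{2 \sqrt{35634}}{3} \approx 125.85$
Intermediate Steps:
$a{\left(f \right)} = \frac{f}{3}$
$J = 15827$ ($J = -211 + 66 \cdot 243 = -211 + 16038 = 15827$)
$\sqrt{a{\left(31 \right)} + J} = \sqrt{\frac{1}{3} \cdot 31 + 15827} = \sqrt{\frac{31}{3} + 15827} = \sqrt{\frac{47512}{3}} = \frac{2 \sqrt{35634}}{3}$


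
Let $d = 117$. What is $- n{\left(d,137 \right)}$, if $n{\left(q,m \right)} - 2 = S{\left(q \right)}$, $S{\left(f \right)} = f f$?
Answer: $-13691$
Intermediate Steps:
$S{\left(f \right)} = f^{2}$
$n{\left(q,m \right)} = 2 + q^{2}$
$- n{\left(d,137 \right)} = - (2 + 117^{2}) = - (2 + 13689) = \left(-1\right) 13691 = -13691$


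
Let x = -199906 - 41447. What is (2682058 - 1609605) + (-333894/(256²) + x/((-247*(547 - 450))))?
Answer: 841974438731867/785088512 ≈ 1.0725e+6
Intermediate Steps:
x = -241353
(2682058 - 1609605) + (-333894/(256²) + x/((-247*(547 - 450)))) = (2682058 - 1609605) + (-333894/(256²) - 241353*(-1/(247*(547 - 450)))) = 1072453 + (-333894/65536 - 241353/((-247*97))) = 1072453 + (-333894*1/65536 - 241353/(-23959)) = 1072453 + (-166947/32768 - 241353*(-1/23959)) = 1072453 + (-166947/32768 + 241353/23959) = 1072453 + 3908771931/785088512 = 841974438731867/785088512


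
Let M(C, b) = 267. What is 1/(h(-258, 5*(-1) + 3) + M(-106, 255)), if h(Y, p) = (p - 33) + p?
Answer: 1/230 ≈ 0.0043478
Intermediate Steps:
h(Y, p) = -33 + 2*p (h(Y, p) = (-33 + p) + p = -33 + 2*p)
1/(h(-258, 5*(-1) + 3) + M(-106, 255)) = 1/((-33 + 2*(5*(-1) + 3)) + 267) = 1/((-33 + 2*(-5 + 3)) + 267) = 1/((-33 + 2*(-2)) + 267) = 1/((-33 - 4) + 267) = 1/(-37 + 267) = 1/230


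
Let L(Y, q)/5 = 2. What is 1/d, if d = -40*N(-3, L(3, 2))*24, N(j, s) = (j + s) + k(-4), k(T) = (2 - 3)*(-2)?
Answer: -1/8640 ≈ -0.00011574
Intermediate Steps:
L(Y, q) = 10 (L(Y, q) = 5*2 = 10)
k(T) = 2 (k(T) = -1*(-2) = 2)
N(j, s) = 2 + j + s (N(j, s) = (j + s) + 2 = 2 + j + s)
d = -8640 (d = -40*(2 - 3 + 10)*24 = -40*9*24 = -360*24 = -8640)
1/d = 1/(-8640) = -1/8640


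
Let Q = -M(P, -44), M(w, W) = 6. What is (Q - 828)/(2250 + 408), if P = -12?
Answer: -139/443 ≈ -0.31377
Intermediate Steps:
Q = -6 (Q = -1*6 = -6)
(Q - 828)/(2250 + 408) = (-6 - 828)/(2250 + 408) = -834/2658 = -834*1/2658 = -139/443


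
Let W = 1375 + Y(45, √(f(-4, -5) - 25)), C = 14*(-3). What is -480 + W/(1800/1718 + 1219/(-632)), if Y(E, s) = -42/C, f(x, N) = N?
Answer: -976607968/478321 ≈ -2041.7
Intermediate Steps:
C = -42
Y(E, s) = 1 (Y(E, s) = -42/(-42) = -42*(-1/42) = 1)
W = 1376 (W = 1375 + 1 = 1376)
-480 + W/(1800/1718 + 1219/(-632)) = -480 + 1376/(1800/1718 + 1219/(-632)) = -480 + 1376/(1800*(1/1718) + 1219*(-1/632)) = -480 + 1376/(900/859 - 1219/632) = -480 + 1376/(-478321/542888) = -480 + 1376*(-542888/478321) = -480 - 747013888/478321 = -976607968/478321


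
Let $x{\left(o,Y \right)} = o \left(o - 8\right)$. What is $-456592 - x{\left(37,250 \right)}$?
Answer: $-457665$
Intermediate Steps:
$x{\left(o,Y \right)} = o \left(-8 + o\right)$
$-456592 - x{\left(37,250 \right)} = -456592 - 37 \left(-8 + 37\right) = -456592 - 37 \cdot 29 = -456592 - 1073 = -457665$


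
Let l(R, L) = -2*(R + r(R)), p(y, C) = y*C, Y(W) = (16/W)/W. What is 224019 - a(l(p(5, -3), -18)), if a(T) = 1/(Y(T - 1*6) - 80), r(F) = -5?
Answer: 5178423493/23116 ≈ 2.2402e+5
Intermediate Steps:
Y(W) = 16/W**2
p(y, C) = C*y
l(R, L) = 10 - 2*R (l(R, L) = -2*(R - 5) = -2*(-5 + R) = 10 - 2*R)
a(T) = 1/(-80 + 16/(-6 + T)**2) (a(T) = 1/(16/(T - 1*6)**2 - 80) = 1/(16/(T - 6)**2 - 80) = 1/(16/(-6 + T)**2 - 80) = 1/(-80 + 16/(-6 + T)**2))
224019 - a(l(p(5, -3), -18)) = 224019 - (-1)*(-6 + (10 - (-6)*5))**2/(-16 + 80*(-6 + (10 - (-6)*5))**2) = 224019 - (-1)*(-6 + (10 - 2*(-15)))**2/(-16 + 80*(-6 + (10 - 2*(-15)))**2) = 224019 - (-1)*(-6 + (10 + 30))**2/(-16 + 80*(-6 + (10 + 30))**2) = 224019 - (-1)*(-6 + 40)**2/(-16 + 80*(-6 + 40)**2) = 224019 - (-1)*34**2/(-16 + 80*34**2) = 224019 - (-1)*1156/(-16 + 80*1156) = 224019 - (-1)*1156/(-16 + 92480) = 224019 - (-1)*1156/92464 = 224019 - 1*(-289/23116) = 224019 + 289/23116 = 5178423493/23116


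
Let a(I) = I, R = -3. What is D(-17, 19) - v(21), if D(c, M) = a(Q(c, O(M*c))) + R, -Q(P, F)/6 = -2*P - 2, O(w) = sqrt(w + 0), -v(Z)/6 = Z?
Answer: -69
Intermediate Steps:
v(Z) = -6*Z
O(w) = sqrt(w)
Q(P, F) = 12 + 12*P (Q(P, F) = -6*(-2*P - 2) = -6*(-2 - 2*P) = 12 + 12*P)
D(c, M) = 9 + 12*c (D(c, M) = (12 + 12*c) - 3 = 9 + 12*c)
D(-17, 19) - v(21) = (9 + 12*(-17)) - (-6)*21 = (9 - 204) - 1*(-126) = -195 + 126 = -69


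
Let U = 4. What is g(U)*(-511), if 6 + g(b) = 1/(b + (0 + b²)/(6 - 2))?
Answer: 24017/8 ≈ 3002.1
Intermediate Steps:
g(b) = -6 + 1/(b + b²/4) (g(b) = -6 + 1/(b + (0 + b²)/(6 - 2)) = -6 + 1/(b + b²/4))
g(U)*(-511) = (2*(2 - 12*4 - 3*4²)/(4*(4 + 4)))*(-511) = (2*(¼)*(2 - 48 - 3*16)/8)*(-511) = (2*(¼)*(⅛)*(2 - 48 - 48))*(-511) = (2*(¼)*(⅛)*(-94))*(-511) = -47/8*(-511) = 24017/8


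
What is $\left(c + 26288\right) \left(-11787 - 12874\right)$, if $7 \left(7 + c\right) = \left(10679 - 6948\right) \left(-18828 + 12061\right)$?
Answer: $88299450330$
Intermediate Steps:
$c = -3606818$ ($c = -7 + \frac{\left(10679 - 6948\right) \left(-18828 + 12061\right)}{7} = -7 + \frac{3731 \left(-6767\right)}{7} = -7 + \frac{1}{7} \left(-25247677\right) = -7 - 3606811 = -3606818$)
$\left(c + 26288\right) \left(-11787 - 12874\right) = \left(-3606818 + 26288\right) \left(-11787 - 12874\right) = \left(-3580530\right) \left(-24661\right) = 88299450330$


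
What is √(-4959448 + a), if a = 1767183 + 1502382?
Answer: I*√1689883 ≈ 1300.0*I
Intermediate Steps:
a = 3269565
√(-4959448 + a) = √(-4959448 + 3269565) = √(-1689883) = I*√1689883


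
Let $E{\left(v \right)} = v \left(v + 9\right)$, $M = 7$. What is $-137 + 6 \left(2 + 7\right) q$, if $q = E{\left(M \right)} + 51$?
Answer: $8665$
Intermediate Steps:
$E{\left(v \right)} = v \left(9 + v\right)$
$q = 163$ ($q = 7 \left(9 + 7\right) + 51 = 7 \cdot 16 + 51 = 112 + 51 = 163$)
$-137 + 6 \left(2 + 7\right) q = -137 + 6 \left(2 + 7\right) 163 = -137 + 6 \cdot 9 \cdot 163 = -137 + 54 \cdot 163 = -137 + 8802 = 8665$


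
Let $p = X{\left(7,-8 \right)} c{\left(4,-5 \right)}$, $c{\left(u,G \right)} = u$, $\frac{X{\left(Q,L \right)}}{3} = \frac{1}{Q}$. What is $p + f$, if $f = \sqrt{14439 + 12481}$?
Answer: $\frac{12}{7} + 2 \sqrt{6730} \approx 165.79$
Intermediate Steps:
$f = 2 \sqrt{6730}$ ($f = \sqrt{26920} = 2 \sqrt{6730} \approx 164.07$)
$X{\left(Q,L \right)} = \frac{3}{Q}$
$p = \frac{12}{7}$ ($p = \frac{3}{7} \cdot 4 = \frac{12}{7} \approx 1.7143$)
$p + f = \frac{12}{7} + 2 \sqrt{6730}$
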